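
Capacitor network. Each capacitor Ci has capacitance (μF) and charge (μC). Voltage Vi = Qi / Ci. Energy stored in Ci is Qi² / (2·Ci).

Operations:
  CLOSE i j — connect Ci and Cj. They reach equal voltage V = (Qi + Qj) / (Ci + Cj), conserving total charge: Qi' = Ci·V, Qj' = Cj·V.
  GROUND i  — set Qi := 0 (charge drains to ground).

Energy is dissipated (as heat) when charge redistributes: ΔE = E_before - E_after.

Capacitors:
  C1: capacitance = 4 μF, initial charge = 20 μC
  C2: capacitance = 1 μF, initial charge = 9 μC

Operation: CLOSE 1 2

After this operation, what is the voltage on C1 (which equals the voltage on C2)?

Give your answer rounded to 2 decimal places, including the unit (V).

Initial: C1(4μF, Q=20μC, V=5.00V), C2(1μF, Q=9μC, V=9.00V)
Op 1: CLOSE 1-2: Q_total=29.00, C_total=5.00, V=5.80; Q1=23.20, Q2=5.80; dissipated=6.400

Answer: 5.80 V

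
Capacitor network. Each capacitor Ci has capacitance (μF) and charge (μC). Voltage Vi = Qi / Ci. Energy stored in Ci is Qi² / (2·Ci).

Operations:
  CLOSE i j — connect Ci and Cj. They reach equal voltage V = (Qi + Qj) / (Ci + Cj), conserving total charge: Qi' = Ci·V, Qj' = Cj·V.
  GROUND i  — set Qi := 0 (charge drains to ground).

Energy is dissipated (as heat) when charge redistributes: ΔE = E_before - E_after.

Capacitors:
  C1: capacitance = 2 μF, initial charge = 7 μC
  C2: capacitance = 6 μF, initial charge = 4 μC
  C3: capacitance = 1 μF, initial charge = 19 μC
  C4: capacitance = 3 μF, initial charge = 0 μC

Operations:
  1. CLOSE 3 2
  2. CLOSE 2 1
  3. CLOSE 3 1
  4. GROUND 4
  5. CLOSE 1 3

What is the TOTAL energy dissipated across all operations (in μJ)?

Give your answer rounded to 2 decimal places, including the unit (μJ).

Answer: 144.08 μJ

Derivation:
Initial: C1(2μF, Q=7μC, V=3.50V), C2(6μF, Q=4μC, V=0.67V), C3(1μF, Q=19μC, V=19.00V), C4(3μF, Q=0μC, V=0.00V)
Op 1: CLOSE 3-2: Q_total=23.00, C_total=7.00, V=3.29; Q3=3.29, Q2=19.71; dissipated=144.048
Op 2: CLOSE 2-1: Q_total=26.71, C_total=8.00, V=3.34; Q2=20.04, Q1=6.68; dissipated=0.034
Op 3: CLOSE 3-1: Q_total=9.96, C_total=3.00, V=3.32; Q3=3.32, Q1=6.64; dissipated=0.001
Op 4: GROUND 4: Q4=0; energy lost=0.000
Op 5: CLOSE 1-3: Q_total=9.96, C_total=3.00, V=3.32; Q1=6.64, Q3=3.32; dissipated=0.000
Total dissipated: 144.083 μJ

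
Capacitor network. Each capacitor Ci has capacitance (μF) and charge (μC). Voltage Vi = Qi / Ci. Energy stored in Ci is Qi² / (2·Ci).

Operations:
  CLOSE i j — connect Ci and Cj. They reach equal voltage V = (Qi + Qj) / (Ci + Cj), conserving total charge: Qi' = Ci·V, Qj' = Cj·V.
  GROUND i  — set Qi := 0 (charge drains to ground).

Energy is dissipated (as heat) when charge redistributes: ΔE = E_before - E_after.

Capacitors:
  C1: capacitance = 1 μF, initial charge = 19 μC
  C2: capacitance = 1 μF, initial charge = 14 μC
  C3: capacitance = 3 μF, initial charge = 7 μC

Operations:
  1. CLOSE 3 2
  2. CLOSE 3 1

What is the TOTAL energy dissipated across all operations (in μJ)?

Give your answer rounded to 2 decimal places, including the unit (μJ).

Initial: C1(1μF, Q=19μC, V=19.00V), C2(1μF, Q=14μC, V=14.00V), C3(3μF, Q=7μC, V=2.33V)
Op 1: CLOSE 3-2: Q_total=21.00, C_total=4.00, V=5.25; Q3=15.75, Q2=5.25; dissipated=51.042
Op 2: CLOSE 3-1: Q_total=34.75, C_total=4.00, V=8.69; Q3=26.06, Q1=8.69; dissipated=70.898
Total dissipated: 121.940 μJ

Answer: 121.94 μJ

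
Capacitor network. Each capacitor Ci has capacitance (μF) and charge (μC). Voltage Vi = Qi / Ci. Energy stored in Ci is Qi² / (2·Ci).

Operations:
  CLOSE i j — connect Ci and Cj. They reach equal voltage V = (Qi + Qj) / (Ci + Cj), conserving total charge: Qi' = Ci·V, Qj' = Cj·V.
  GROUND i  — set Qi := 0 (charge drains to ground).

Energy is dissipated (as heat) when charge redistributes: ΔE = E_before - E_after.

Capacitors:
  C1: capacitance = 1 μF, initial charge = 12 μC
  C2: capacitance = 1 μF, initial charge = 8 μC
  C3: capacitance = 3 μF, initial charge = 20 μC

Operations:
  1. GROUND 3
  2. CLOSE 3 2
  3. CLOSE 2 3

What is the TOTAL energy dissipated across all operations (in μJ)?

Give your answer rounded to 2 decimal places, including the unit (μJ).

Initial: C1(1μF, Q=12μC, V=12.00V), C2(1μF, Q=8μC, V=8.00V), C3(3μF, Q=20μC, V=6.67V)
Op 1: GROUND 3: Q3=0; energy lost=66.667
Op 2: CLOSE 3-2: Q_total=8.00, C_total=4.00, V=2.00; Q3=6.00, Q2=2.00; dissipated=24.000
Op 3: CLOSE 2-3: Q_total=8.00, C_total=4.00, V=2.00; Q2=2.00, Q3=6.00; dissipated=0.000
Total dissipated: 90.667 μJ

Answer: 90.67 μJ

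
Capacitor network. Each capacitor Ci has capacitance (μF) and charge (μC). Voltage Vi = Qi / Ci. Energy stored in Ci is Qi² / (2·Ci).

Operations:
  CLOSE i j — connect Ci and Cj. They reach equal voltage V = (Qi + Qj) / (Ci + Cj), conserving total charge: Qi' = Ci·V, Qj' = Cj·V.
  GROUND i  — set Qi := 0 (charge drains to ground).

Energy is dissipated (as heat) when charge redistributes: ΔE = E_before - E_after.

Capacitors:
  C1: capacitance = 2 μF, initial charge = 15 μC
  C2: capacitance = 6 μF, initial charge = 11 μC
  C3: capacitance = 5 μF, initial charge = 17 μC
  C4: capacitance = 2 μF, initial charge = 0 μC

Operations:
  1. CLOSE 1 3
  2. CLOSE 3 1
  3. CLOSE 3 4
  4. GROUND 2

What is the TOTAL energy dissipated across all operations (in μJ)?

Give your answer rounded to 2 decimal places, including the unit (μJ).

Answer: 37.02 μJ

Derivation:
Initial: C1(2μF, Q=15μC, V=7.50V), C2(6μF, Q=11μC, V=1.83V), C3(5μF, Q=17μC, V=3.40V), C4(2μF, Q=0μC, V=0.00V)
Op 1: CLOSE 1-3: Q_total=32.00, C_total=7.00, V=4.57; Q1=9.14, Q3=22.86; dissipated=12.007
Op 2: CLOSE 3-1: Q_total=32.00, C_total=7.00, V=4.57; Q3=22.86, Q1=9.14; dissipated=0.000
Op 3: CLOSE 3-4: Q_total=22.86, C_total=7.00, V=3.27; Q3=16.33, Q4=6.53; dissipated=14.927
Op 4: GROUND 2: Q2=0; energy lost=10.083
Total dissipated: 37.018 μJ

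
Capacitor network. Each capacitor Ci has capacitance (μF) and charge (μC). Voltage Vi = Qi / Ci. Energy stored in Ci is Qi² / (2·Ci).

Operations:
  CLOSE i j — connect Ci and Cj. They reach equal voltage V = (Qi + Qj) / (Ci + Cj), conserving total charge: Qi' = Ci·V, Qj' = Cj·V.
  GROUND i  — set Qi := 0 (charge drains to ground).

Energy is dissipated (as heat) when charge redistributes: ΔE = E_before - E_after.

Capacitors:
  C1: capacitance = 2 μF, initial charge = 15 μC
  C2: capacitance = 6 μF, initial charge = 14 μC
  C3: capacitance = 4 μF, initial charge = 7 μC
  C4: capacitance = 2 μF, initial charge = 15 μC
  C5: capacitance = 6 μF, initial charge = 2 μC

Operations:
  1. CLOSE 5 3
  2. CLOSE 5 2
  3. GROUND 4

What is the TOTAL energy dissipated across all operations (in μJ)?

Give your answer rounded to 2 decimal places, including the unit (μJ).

Answer: 61.74 μJ

Derivation:
Initial: C1(2μF, Q=15μC, V=7.50V), C2(6μF, Q=14μC, V=2.33V), C3(4μF, Q=7μC, V=1.75V), C4(2μF, Q=15μC, V=7.50V), C5(6μF, Q=2μC, V=0.33V)
Op 1: CLOSE 5-3: Q_total=9.00, C_total=10.00, V=0.90; Q5=5.40, Q3=3.60; dissipated=2.408
Op 2: CLOSE 5-2: Q_total=19.40, C_total=12.00, V=1.62; Q5=9.70, Q2=9.70; dissipated=3.082
Op 3: GROUND 4: Q4=0; energy lost=56.250
Total dissipated: 61.740 μJ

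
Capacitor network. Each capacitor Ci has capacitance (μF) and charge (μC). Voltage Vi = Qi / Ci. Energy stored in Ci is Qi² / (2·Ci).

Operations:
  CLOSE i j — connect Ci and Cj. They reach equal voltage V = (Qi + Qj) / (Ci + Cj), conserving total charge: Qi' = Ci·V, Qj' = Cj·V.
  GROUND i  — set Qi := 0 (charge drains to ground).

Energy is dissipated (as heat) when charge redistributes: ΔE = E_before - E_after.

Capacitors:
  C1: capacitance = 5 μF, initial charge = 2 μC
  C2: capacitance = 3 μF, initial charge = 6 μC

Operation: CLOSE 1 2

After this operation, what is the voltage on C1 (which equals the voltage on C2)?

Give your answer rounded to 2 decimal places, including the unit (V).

Answer: 1.00 V

Derivation:
Initial: C1(5μF, Q=2μC, V=0.40V), C2(3μF, Q=6μC, V=2.00V)
Op 1: CLOSE 1-2: Q_total=8.00, C_total=8.00, V=1.00; Q1=5.00, Q2=3.00; dissipated=2.400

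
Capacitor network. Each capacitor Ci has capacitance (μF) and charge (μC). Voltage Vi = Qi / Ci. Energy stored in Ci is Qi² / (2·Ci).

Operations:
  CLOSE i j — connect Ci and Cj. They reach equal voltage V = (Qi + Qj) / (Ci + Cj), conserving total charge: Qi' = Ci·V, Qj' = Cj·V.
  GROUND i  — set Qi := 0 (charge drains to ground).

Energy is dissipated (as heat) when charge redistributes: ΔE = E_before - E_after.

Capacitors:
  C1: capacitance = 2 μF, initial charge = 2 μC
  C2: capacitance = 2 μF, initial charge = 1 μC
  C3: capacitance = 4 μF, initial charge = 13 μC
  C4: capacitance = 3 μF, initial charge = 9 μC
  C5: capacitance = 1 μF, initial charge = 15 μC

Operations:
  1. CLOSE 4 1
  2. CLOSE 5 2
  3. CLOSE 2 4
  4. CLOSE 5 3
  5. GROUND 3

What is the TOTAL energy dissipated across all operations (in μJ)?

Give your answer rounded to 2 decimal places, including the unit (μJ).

Answer: 107.00 μJ

Derivation:
Initial: C1(2μF, Q=2μC, V=1.00V), C2(2μF, Q=1μC, V=0.50V), C3(4μF, Q=13μC, V=3.25V), C4(3μF, Q=9μC, V=3.00V), C5(1μF, Q=15μC, V=15.00V)
Op 1: CLOSE 4-1: Q_total=11.00, C_total=5.00, V=2.20; Q4=6.60, Q1=4.40; dissipated=2.400
Op 2: CLOSE 5-2: Q_total=16.00, C_total=3.00, V=5.33; Q5=5.33, Q2=10.67; dissipated=70.083
Op 3: CLOSE 2-4: Q_total=17.27, C_total=5.00, V=3.45; Q2=6.91, Q4=10.36; dissipated=5.891
Op 4: CLOSE 5-3: Q_total=18.33, C_total=5.00, V=3.67; Q5=3.67, Q3=14.67; dissipated=1.736
Op 5: GROUND 3: Q3=0; energy lost=26.889
Total dissipated: 106.999 μJ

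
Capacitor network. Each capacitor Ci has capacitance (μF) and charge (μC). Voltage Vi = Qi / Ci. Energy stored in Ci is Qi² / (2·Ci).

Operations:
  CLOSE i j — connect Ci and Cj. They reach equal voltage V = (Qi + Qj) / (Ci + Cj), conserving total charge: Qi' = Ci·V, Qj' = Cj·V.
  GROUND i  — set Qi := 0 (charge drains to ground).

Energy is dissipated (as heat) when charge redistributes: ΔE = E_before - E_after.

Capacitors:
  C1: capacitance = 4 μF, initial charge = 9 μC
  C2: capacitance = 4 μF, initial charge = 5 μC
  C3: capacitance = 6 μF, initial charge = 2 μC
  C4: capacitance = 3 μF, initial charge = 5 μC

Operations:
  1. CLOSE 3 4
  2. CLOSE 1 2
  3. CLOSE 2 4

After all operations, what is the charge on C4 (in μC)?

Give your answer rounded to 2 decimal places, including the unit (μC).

Answer: 4.00 μC

Derivation:
Initial: C1(4μF, Q=9μC, V=2.25V), C2(4μF, Q=5μC, V=1.25V), C3(6μF, Q=2μC, V=0.33V), C4(3μF, Q=5μC, V=1.67V)
Op 1: CLOSE 3-4: Q_total=7.00, C_total=9.00, V=0.78; Q3=4.67, Q4=2.33; dissipated=1.778
Op 2: CLOSE 1-2: Q_total=14.00, C_total=8.00, V=1.75; Q1=7.00, Q2=7.00; dissipated=1.000
Op 3: CLOSE 2-4: Q_total=9.33, C_total=7.00, V=1.33; Q2=5.33, Q4=4.00; dissipated=0.810
Final charges: Q1=7.00, Q2=5.33, Q3=4.67, Q4=4.00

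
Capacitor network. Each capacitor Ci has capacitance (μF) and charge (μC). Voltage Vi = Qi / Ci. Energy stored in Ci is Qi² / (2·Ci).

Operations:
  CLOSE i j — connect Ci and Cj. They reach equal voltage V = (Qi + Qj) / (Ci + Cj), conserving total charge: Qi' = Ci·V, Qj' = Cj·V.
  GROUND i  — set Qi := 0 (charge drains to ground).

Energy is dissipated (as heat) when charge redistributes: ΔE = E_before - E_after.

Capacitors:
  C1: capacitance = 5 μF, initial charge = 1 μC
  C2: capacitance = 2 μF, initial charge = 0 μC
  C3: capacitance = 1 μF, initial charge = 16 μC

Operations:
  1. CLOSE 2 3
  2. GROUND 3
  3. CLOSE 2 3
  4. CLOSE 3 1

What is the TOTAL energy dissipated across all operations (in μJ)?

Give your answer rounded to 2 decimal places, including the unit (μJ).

Answer: 113.73 μJ

Derivation:
Initial: C1(5μF, Q=1μC, V=0.20V), C2(2μF, Q=0μC, V=0.00V), C3(1μF, Q=16μC, V=16.00V)
Op 1: CLOSE 2-3: Q_total=16.00, C_total=3.00, V=5.33; Q2=10.67, Q3=5.33; dissipated=85.333
Op 2: GROUND 3: Q3=0; energy lost=14.222
Op 3: CLOSE 2-3: Q_total=10.67, C_total=3.00, V=3.56; Q2=7.11, Q3=3.56; dissipated=9.481
Op 4: CLOSE 3-1: Q_total=4.56, C_total=6.00, V=0.76; Q3=0.76, Q1=3.80; dissipated=4.692
Total dissipated: 113.729 μJ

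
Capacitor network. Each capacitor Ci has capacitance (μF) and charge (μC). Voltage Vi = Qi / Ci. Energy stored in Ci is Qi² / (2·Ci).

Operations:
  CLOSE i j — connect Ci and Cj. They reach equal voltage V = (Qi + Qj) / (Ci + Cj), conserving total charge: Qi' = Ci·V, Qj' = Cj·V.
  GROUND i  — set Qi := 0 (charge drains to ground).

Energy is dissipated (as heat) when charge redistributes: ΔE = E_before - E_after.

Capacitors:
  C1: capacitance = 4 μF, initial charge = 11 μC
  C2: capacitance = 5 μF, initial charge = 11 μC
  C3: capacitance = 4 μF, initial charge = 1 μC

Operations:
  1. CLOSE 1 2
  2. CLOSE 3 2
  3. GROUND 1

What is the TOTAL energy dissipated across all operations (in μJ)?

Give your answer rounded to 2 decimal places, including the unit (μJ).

Initial: C1(4μF, Q=11μC, V=2.75V), C2(5μF, Q=11μC, V=2.20V), C3(4μF, Q=1μC, V=0.25V)
Op 1: CLOSE 1-2: Q_total=22.00, C_total=9.00, V=2.44; Q1=9.78, Q2=12.22; dissipated=0.336
Op 2: CLOSE 3-2: Q_total=13.22, C_total=9.00, V=1.47; Q3=5.88, Q2=7.35; dissipated=5.351
Op 3: GROUND 1: Q1=0; energy lost=11.951
Total dissipated: 17.637 μJ

Answer: 17.64 μJ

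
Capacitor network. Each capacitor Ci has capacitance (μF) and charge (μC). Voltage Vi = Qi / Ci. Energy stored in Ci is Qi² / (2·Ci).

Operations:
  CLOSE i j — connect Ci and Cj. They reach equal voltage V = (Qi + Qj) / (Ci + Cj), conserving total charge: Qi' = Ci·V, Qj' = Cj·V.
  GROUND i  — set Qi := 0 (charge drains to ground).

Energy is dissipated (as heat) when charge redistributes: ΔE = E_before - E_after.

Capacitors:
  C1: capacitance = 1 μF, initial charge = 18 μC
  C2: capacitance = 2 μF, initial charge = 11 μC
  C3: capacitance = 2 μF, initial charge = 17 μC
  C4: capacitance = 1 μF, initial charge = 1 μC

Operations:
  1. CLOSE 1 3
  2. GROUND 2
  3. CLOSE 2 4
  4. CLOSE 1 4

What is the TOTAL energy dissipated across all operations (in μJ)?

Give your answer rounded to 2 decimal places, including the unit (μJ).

Answer: 92.78 μJ

Derivation:
Initial: C1(1μF, Q=18μC, V=18.00V), C2(2μF, Q=11μC, V=5.50V), C3(2μF, Q=17μC, V=8.50V), C4(1μF, Q=1μC, V=1.00V)
Op 1: CLOSE 1-3: Q_total=35.00, C_total=3.00, V=11.67; Q1=11.67, Q3=23.33; dissipated=30.083
Op 2: GROUND 2: Q2=0; energy lost=30.250
Op 3: CLOSE 2-4: Q_total=1.00, C_total=3.00, V=0.33; Q2=0.67, Q4=0.33; dissipated=0.333
Op 4: CLOSE 1-4: Q_total=12.00, C_total=2.00, V=6.00; Q1=6.00, Q4=6.00; dissipated=32.111
Total dissipated: 92.778 μJ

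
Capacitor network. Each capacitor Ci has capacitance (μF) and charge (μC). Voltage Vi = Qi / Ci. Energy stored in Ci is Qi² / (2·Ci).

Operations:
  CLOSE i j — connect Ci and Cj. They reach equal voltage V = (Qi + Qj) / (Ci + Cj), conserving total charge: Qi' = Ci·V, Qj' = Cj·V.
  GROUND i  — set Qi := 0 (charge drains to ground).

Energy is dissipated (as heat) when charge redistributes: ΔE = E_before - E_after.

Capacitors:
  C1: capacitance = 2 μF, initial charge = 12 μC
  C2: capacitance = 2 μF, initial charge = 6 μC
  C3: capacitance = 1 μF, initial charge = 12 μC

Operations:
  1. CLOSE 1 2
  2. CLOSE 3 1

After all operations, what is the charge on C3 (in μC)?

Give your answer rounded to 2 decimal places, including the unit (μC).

Answer: 7.00 μC

Derivation:
Initial: C1(2μF, Q=12μC, V=6.00V), C2(2μF, Q=6μC, V=3.00V), C3(1μF, Q=12μC, V=12.00V)
Op 1: CLOSE 1-2: Q_total=18.00, C_total=4.00, V=4.50; Q1=9.00, Q2=9.00; dissipated=4.500
Op 2: CLOSE 3-1: Q_total=21.00, C_total=3.00, V=7.00; Q3=7.00, Q1=14.00; dissipated=18.750
Final charges: Q1=14.00, Q2=9.00, Q3=7.00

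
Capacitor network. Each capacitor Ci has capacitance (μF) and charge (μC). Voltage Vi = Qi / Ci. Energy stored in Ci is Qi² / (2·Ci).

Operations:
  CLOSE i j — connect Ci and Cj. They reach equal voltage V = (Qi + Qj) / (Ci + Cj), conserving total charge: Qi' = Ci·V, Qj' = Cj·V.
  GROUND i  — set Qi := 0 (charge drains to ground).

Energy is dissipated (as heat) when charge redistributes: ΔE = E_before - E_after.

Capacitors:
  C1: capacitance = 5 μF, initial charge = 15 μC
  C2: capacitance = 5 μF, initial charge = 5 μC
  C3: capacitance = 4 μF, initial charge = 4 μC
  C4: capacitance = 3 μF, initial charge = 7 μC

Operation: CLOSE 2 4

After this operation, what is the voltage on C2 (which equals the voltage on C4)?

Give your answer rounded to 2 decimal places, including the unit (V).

Answer: 1.50 V

Derivation:
Initial: C1(5μF, Q=15μC, V=3.00V), C2(5μF, Q=5μC, V=1.00V), C3(4μF, Q=4μC, V=1.00V), C4(3μF, Q=7μC, V=2.33V)
Op 1: CLOSE 2-4: Q_total=12.00, C_total=8.00, V=1.50; Q2=7.50, Q4=4.50; dissipated=1.667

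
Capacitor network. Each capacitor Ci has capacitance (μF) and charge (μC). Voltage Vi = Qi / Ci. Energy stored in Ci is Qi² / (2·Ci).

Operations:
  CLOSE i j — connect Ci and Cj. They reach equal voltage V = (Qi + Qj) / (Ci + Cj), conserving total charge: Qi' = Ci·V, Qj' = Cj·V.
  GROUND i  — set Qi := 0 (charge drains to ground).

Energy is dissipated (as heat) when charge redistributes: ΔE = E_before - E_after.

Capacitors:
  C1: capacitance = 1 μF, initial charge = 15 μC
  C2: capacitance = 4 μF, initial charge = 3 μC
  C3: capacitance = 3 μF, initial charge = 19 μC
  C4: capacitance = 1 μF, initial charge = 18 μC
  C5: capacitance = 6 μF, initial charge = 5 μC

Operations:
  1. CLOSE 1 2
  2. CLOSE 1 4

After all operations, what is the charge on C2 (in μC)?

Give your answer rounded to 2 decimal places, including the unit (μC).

Initial: C1(1μF, Q=15μC, V=15.00V), C2(4μF, Q=3μC, V=0.75V), C3(3μF, Q=19μC, V=6.33V), C4(1μF, Q=18μC, V=18.00V), C5(6μF, Q=5μC, V=0.83V)
Op 1: CLOSE 1-2: Q_total=18.00, C_total=5.00, V=3.60; Q1=3.60, Q2=14.40; dissipated=81.225
Op 2: CLOSE 1-4: Q_total=21.60, C_total=2.00, V=10.80; Q1=10.80, Q4=10.80; dissipated=51.840
Final charges: Q1=10.80, Q2=14.40, Q3=19.00, Q4=10.80, Q5=5.00

Answer: 14.40 μC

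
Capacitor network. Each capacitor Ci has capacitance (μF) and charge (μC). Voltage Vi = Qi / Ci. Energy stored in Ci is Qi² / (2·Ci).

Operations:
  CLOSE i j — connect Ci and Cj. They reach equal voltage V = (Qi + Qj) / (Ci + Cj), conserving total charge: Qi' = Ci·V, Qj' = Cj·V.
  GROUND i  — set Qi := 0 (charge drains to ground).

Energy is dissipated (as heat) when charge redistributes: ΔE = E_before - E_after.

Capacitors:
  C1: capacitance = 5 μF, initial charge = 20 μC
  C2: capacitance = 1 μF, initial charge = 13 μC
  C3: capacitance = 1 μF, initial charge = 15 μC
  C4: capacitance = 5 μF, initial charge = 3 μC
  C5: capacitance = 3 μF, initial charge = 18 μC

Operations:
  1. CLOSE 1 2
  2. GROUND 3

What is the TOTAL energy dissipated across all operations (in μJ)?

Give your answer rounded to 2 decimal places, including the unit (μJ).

Initial: C1(5μF, Q=20μC, V=4.00V), C2(1μF, Q=13μC, V=13.00V), C3(1μF, Q=15μC, V=15.00V), C4(5μF, Q=3μC, V=0.60V), C5(3μF, Q=18μC, V=6.00V)
Op 1: CLOSE 1-2: Q_total=33.00, C_total=6.00, V=5.50; Q1=27.50, Q2=5.50; dissipated=33.750
Op 2: GROUND 3: Q3=0; energy lost=112.500
Total dissipated: 146.250 μJ

Answer: 146.25 μJ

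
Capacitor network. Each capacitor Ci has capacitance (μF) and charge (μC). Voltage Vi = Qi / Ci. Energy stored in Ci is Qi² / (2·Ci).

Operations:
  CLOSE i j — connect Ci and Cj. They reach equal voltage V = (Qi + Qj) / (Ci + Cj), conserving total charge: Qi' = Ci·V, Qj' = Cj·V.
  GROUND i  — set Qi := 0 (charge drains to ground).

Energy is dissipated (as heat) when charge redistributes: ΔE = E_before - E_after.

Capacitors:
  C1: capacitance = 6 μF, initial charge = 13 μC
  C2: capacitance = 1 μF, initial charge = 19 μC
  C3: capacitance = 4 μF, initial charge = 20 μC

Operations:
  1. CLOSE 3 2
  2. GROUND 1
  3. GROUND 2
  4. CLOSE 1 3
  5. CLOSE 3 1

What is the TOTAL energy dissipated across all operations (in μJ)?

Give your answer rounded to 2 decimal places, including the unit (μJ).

Initial: C1(6μF, Q=13μC, V=2.17V), C2(1μF, Q=19μC, V=19.00V), C3(4μF, Q=20μC, V=5.00V)
Op 1: CLOSE 3-2: Q_total=39.00, C_total=5.00, V=7.80; Q3=31.20, Q2=7.80; dissipated=78.400
Op 2: GROUND 1: Q1=0; energy lost=14.083
Op 3: GROUND 2: Q2=0; energy lost=30.420
Op 4: CLOSE 1-3: Q_total=31.20, C_total=10.00, V=3.12; Q1=18.72, Q3=12.48; dissipated=73.008
Op 5: CLOSE 3-1: Q_total=31.20, C_total=10.00, V=3.12; Q3=12.48, Q1=18.72; dissipated=0.000
Total dissipated: 195.911 μJ

Answer: 195.91 μJ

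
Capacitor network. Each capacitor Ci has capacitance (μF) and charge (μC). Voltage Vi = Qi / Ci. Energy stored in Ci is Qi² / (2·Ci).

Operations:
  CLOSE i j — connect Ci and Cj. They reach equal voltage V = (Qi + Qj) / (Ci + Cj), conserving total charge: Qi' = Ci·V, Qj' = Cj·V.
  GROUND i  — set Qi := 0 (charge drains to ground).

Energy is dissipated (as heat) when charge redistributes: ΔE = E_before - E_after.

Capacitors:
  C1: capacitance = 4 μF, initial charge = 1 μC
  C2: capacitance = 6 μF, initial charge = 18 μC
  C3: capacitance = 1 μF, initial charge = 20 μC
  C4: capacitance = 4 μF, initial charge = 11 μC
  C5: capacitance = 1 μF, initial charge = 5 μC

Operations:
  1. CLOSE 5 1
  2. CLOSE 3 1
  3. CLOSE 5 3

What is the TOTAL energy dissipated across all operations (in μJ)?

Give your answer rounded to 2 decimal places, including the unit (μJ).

Answer: 153.94 μJ

Derivation:
Initial: C1(4μF, Q=1μC, V=0.25V), C2(6μF, Q=18μC, V=3.00V), C3(1μF, Q=20μC, V=20.00V), C4(4μF, Q=11μC, V=2.75V), C5(1μF, Q=5μC, V=5.00V)
Op 1: CLOSE 5-1: Q_total=6.00, C_total=5.00, V=1.20; Q5=1.20, Q1=4.80; dissipated=9.025
Op 2: CLOSE 3-1: Q_total=24.80, C_total=5.00, V=4.96; Q3=4.96, Q1=19.84; dissipated=141.376
Op 3: CLOSE 5-3: Q_total=6.16, C_total=2.00, V=3.08; Q5=3.08, Q3=3.08; dissipated=3.534
Total dissipated: 153.935 μJ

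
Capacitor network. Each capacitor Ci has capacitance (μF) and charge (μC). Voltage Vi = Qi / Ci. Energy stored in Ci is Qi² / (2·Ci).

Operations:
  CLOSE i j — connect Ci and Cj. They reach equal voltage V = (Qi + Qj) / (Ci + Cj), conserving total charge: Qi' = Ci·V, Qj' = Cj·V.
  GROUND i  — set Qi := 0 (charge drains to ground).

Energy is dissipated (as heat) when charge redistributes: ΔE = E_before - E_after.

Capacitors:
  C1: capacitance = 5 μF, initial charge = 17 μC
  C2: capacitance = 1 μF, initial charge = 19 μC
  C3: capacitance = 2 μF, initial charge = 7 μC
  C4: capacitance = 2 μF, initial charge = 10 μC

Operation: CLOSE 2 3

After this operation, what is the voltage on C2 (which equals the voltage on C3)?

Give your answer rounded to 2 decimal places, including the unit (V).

Answer: 8.67 V

Derivation:
Initial: C1(5μF, Q=17μC, V=3.40V), C2(1μF, Q=19μC, V=19.00V), C3(2μF, Q=7μC, V=3.50V), C4(2μF, Q=10μC, V=5.00V)
Op 1: CLOSE 2-3: Q_total=26.00, C_total=3.00, V=8.67; Q2=8.67, Q3=17.33; dissipated=80.083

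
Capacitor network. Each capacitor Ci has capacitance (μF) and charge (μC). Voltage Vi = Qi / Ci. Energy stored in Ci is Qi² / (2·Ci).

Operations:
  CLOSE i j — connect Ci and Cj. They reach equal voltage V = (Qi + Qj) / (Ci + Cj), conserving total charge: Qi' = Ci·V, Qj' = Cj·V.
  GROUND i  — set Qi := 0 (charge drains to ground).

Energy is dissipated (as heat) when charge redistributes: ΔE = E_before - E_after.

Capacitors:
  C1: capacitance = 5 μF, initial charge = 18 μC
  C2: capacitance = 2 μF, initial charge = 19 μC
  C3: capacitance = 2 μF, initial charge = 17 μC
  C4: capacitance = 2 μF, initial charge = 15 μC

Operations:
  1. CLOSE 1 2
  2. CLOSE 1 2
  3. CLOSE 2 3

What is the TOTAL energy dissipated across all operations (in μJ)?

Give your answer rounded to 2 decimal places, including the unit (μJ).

Answer: 30.03 μJ

Derivation:
Initial: C1(5μF, Q=18μC, V=3.60V), C2(2μF, Q=19μC, V=9.50V), C3(2μF, Q=17μC, V=8.50V), C4(2μF, Q=15μC, V=7.50V)
Op 1: CLOSE 1-2: Q_total=37.00, C_total=7.00, V=5.29; Q1=26.43, Q2=10.57; dissipated=24.864
Op 2: CLOSE 1-2: Q_total=37.00, C_total=7.00, V=5.29; Q1=26.43, Q2=10.57; dissipated=0.000
Op 3: CLOSE 2-3: Q_total=27.57, C_total=4.00, V=6.89; Q2=13.79, Q3=13.79; dissipated=5.166
Total dissipated: 30.030 μJ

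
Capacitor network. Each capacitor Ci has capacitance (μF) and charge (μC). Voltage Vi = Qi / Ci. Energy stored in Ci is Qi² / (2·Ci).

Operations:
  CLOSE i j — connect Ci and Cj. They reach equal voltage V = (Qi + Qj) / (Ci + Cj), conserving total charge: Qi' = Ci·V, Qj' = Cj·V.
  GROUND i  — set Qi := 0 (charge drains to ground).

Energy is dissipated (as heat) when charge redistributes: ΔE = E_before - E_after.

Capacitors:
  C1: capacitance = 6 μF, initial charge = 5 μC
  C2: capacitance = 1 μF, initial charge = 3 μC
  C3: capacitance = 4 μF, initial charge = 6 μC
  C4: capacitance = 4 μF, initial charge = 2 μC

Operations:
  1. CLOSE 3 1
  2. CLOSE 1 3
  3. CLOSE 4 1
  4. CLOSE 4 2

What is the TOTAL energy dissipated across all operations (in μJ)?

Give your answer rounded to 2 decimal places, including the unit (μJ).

Initial: C1(6μF, Q=5μC, V=0.83V), C2(1μF, Q=3μC, V=3.00V), C3(4μF, Q=6μC, V=1.50V), C4(4μF, Q=2μC, V=0.50V)
Op 1: CLOSE 3-1: Q_total=11.00, C_total=10.00, V=1.10; Q3=4.40, Q1=6.60; dissipated=0.533
Op 2: CLOSE 1-3: Q_total=11.00, C_total=10.00, V=1.10; Q1=6.60, Q3=4.40; dissipated=0.000
Op 3: CLOSE 4-1: Q_total=8.60, C_total=10.00, V=0.86; Q4=3.44, Q1=5.16; dissipated=0.432
Op 4: CLOSE 4-2: Q_total=6.44, C_total=5.00, V=1.29; Q4=5.15, Q2=1.29; dissipated=1.832
Total dissipated: 2.797 μJ

Answer: 2.80 μJ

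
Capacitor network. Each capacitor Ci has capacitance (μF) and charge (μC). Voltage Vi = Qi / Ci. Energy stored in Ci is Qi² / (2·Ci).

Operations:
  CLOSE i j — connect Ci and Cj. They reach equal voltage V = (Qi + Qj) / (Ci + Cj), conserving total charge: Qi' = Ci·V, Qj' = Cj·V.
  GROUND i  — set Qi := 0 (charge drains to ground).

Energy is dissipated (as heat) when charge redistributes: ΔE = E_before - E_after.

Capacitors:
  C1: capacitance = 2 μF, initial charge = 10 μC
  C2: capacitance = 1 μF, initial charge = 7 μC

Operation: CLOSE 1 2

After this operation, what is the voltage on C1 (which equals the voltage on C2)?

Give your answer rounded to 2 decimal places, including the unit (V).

Initial: C1(2μF, Q=10μC, V=5.00V), C2(1μF, Q=7μC, V=7.00V)
Op 1: CLOSE 1-2: Q_total=17.00, C_total=3.00, V=5.67; Q1=11.33, Q2=5.67; dissipated=1.333

Answer: 5.67 V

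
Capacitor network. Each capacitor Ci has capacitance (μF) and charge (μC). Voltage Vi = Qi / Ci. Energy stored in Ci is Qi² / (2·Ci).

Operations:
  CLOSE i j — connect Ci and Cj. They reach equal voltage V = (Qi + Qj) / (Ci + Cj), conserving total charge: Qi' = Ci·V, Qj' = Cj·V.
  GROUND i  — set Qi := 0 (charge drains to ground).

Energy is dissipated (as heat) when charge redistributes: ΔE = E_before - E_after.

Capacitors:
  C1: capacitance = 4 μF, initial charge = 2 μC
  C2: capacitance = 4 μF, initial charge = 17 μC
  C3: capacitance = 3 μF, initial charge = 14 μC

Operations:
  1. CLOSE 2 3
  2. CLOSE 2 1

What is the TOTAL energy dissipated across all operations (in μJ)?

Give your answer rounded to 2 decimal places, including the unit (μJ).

Answer: 15.58 μJ

Derivation:
Initial: C1(4μF, Q=2μC, V=0.50V), C2(4μF, Q=17μC, V=4.25V), C3(3μF, Q=14μC, V=4.67V)
Op 1: CLOSE 2-3: Q_total=31.00, C_total=7.00, V=4.43; Q2=17.71, Q3=13.29; dissipated=0.149
Op 2: CLOSE 2-1: Q_total=19.71, C_total=8.00, V=2.46; Q2=9.86, Q1=9.86; dissipated=15.434
Total dissipated: 15.582 μJ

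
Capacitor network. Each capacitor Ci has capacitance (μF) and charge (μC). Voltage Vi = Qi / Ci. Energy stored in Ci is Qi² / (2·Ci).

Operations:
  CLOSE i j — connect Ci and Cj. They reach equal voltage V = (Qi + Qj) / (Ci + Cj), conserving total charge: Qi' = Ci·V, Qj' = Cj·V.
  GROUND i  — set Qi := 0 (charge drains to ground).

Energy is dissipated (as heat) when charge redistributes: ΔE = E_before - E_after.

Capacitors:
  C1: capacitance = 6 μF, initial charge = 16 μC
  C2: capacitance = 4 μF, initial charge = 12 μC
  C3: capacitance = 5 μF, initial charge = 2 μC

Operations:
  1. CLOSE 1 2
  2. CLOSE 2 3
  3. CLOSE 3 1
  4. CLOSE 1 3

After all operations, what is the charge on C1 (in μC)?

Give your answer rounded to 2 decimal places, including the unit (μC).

Initial: C1(6μF, Q=16μC, V=2.67V), C2(4μF, Q=12μC, V=3.00V), C3(5μF, Q=2μC, V=0.40V)
Op 1: CLOSE 1-2: Q_total=28.00, C_total=10.00, V=2.80; Q1=16.80, Q2=11.20; dissipated=0.133
Op 2: CLOSE 2-3: Q_total=13.20, C_total=9.00, V=1.47; Q2=5.87, Q3=7.33; dissipated=6.400
Op 3: CLOSE 3-1: Q_total=24.13, C_total=11.00, V=2.19; Q3=10.97, Q1=13.16; dissipated=2.424
Op 4: CLOSE 1-3: Q_total=24.13, C_total=11.00, V=2.19; Q1=13.16, Q3=10.97; dissipated=0.000
Final charges: Q1=13.16, Q2=5.87, Q3=10.97

Answer: 13.16 μC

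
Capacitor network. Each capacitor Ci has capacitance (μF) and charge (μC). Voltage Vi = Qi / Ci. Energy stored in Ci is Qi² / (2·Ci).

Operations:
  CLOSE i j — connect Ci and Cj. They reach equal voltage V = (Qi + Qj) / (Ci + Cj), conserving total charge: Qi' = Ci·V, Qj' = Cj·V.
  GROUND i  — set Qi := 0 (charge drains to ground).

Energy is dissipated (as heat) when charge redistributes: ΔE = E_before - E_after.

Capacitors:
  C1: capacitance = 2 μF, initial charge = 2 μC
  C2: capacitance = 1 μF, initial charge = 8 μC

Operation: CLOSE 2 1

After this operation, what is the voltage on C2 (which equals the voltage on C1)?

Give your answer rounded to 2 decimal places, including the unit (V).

Initial: C1(2μF, Q=2μC, V=1.00V), C2(1μF, Q=8μC, V=8.00V)
Op 1: CLOSE 2-1: Q_total=10.00, C_total=3.00, V=3.33; Q2=3.33, Q1=6.67; dissipated=16.333

Answer: 3.33 V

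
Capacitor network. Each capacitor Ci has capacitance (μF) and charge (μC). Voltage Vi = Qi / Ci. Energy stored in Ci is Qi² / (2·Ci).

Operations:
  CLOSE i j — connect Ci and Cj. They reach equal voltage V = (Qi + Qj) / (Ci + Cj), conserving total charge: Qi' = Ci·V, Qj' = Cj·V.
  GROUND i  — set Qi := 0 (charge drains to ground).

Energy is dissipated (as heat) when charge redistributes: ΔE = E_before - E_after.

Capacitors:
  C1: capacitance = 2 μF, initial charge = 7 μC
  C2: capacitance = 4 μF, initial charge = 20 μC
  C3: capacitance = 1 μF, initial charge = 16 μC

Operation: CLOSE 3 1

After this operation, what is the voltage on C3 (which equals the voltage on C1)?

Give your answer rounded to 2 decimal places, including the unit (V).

Answer: 7.67 V

Derivation:
Initial: C1(2μF, Q=7μC, V=3.50V), C2(4μF, Q=20μC, V=5.00V), C3(1μF, Q=16μC, V=16.00V)
Op 1: CLOSE 3-1: Q_total=23.00, C_total=3.00, V=7.67; Q3=7.67, Q1=15.33; dissipated=52.083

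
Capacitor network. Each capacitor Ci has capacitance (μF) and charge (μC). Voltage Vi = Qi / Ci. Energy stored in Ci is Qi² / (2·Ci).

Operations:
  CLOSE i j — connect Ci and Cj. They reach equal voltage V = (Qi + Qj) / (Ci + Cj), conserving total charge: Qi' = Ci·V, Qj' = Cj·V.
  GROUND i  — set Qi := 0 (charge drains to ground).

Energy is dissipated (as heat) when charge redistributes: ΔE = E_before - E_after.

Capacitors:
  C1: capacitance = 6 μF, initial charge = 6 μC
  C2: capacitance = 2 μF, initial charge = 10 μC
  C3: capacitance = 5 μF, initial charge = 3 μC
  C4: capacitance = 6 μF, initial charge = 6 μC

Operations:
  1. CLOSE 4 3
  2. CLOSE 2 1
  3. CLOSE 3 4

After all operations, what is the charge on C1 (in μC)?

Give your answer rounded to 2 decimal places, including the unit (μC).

Answer: 12.00 μC

Derivation:
Initial: C1(6μF, Q=6μC, V=1.00V), C2(2μF, Q=10μC, V=5.00V), C3(5μF, Q=3μC, V=0.60V), C4(6μF, Q=6μC, V=1.00V)
Op 1: CLOSE 4-3: Q_total=9.00, C_total=11.00, V=0.82; Q4=4.91, Q3=4.09; dissipated=0.218
Op 2: CLOSE 2-1: Q_total=16.00, C_total=8.00, V=2.00; Q2=4.00, Q1=12.00; dissipated=12.000
Op 3: CLOSE 3-4: Q_total=9.00, C_total=11.00, V=0.82; Q3=4.09, Q4=4.91; dissipated=0.000
Final charges: Q1=12.00, Q2=4.00, Q3=4.09, Q4=4.91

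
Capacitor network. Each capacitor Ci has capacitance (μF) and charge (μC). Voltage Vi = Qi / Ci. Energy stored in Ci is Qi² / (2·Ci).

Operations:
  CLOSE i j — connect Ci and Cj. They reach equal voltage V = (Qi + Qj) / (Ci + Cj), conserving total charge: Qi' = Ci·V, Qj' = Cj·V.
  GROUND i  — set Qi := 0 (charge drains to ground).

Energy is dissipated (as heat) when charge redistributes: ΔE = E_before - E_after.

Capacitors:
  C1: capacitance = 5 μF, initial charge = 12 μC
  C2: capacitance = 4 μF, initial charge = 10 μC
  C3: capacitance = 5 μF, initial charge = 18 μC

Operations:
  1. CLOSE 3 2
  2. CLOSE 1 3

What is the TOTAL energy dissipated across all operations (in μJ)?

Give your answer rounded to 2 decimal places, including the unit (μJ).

Initial: C1(5μF, Q=12μC, V=2.40V), C2(4μF, Q=10μC, V=2.50V), C3(5μF, Q=18μC, V=3.60V)
Op 1: CLOSE 3-2: Q_total=28.00, C_total=9.00, V=3.11; Q3=15.56, Q2=12.44; dissipated=1.344
Op 2: CLOSE 1-3: Q_total=27.56, C_total=10.00, V=2.76; Q1=13.78, Q3=13.78; dissipated=0.632
Total dissipated: 1.977 μJ

Answer: 1.98 μJ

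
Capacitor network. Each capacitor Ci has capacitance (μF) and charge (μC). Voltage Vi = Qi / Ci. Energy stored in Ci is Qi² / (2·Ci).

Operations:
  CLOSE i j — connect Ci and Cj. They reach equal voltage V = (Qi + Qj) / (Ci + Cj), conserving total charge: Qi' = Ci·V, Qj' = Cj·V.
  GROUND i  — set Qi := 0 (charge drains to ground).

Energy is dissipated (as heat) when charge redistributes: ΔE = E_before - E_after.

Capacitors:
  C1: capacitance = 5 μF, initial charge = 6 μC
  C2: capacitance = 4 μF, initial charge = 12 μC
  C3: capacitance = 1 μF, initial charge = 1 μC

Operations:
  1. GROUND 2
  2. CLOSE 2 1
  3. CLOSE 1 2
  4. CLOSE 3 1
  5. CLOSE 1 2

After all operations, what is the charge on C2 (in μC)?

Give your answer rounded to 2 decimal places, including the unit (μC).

Initial: C1(5μF, Q=6μC, V=1.20V), C2(4μF, Q=12μC, V=3.00V), C3(1μF, Q=1μC, V=1.00V)
Op 1: GROUND 2: Q2=0; energy lost=18.000
Op 2: CLOSE 2-1: Q_total=6.00, C_total=9.00, V=0.67; Q2=2.67, Q1=3.33; dissipated=1.600
Op 3: CLOSE 1-2: Q_total=6.00, C_total=9.00, V=0.67; Q1=3.33, Q2=2.67; dissipated=0.000
Op 4: CLOSE 3-1: Q_total=4.33, C_total=6.00, V=0.72; Q3=0.72, Q1=3.61; dissipated=0.046
Op 5: CLOSE 1-2: Q_total=6.28, C_total=9.00, V=0.70; Q1=3.49, Q2=2.79; dissipated=0.003
Final charges: Q1=3.49, Q2=2.79, Q3=0.72

Answer: 2.79 μC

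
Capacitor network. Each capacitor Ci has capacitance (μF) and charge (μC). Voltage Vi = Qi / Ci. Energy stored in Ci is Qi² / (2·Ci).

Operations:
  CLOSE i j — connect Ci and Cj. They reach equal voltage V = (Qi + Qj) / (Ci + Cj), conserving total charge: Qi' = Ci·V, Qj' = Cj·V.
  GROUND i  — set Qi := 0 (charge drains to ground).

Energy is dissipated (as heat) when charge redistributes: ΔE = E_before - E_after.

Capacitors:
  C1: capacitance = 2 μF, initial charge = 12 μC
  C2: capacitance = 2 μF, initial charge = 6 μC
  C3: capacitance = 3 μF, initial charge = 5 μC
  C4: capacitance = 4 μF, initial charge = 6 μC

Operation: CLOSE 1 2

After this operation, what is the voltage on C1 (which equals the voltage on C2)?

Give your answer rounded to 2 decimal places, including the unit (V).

Initial: C1(2μF, Q=12μC, V=6.00V), C2(2μF, Q=6μC, V=3.00V), C3(3μF, Q=5μC, V=1.67V), C4(4μF, Q=6μC, V=1.50V)
Op 1: CLOSE 1-2: Q_total=18.00, C_total=4.00, V=4.50; Q1=9.00, Q2=9.00; dissipated=4.500

Answer: 4.50 V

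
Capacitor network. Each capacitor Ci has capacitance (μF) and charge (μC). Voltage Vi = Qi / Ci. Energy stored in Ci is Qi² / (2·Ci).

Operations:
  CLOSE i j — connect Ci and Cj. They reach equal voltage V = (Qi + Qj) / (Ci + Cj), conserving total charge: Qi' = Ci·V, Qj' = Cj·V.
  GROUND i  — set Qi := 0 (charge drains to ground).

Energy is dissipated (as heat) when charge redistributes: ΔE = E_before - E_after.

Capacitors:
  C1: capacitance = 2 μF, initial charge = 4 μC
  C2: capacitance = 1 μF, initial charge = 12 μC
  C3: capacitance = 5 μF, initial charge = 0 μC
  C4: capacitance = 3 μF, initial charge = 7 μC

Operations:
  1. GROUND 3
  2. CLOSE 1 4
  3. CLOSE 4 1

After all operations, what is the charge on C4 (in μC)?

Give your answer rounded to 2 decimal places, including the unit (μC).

Answer: 6.60 μC

Derivation:
Initial: C1(2μF, Q=4μC, V=2.00V), C2(1μF, Q=12μC, V=12.00V), C3(5μF, Q=0μC, V=0.00V), C4(3μF, Q=7μC, V=2.33V)
Op 1: GROUND 3: Q3=0; energy lost=0.000
Op 2: CLOSE 1-4: Q_total=11.00, C_total=5.00, V=2.20; Q1=4.40, Q4=6.60; dissipated=0.067
Op 3: CLOSE 4-1: Q_total=11.00, C_total=5.00, V=2.20; Q4=6.60, Q1=4.40; dissipated=0.000
Final charges: Q1=4.40, Q2=12.00, Q3=0.00, Q4=6.60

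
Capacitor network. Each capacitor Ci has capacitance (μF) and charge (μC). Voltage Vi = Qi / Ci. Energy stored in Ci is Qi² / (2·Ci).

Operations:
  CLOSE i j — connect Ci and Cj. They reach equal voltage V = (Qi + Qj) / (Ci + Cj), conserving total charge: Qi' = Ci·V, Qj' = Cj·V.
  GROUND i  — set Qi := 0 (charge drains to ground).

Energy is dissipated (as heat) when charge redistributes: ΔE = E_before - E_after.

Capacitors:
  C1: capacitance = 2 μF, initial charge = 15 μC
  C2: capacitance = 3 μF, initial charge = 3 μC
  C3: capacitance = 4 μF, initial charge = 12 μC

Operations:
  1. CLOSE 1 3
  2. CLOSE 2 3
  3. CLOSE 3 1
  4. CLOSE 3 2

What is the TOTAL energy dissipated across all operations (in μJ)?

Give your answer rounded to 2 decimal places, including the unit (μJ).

Initial: C1(2μF, Q=15μC, V=7.50V), C2(3μF, Q=3μC, V=1.00V), C3(4μF, Q=12μC, V=3.00V)
Op 1: CLOSE 1-3: Q_total=27.00, C_total=6.00, V=4.50; Q1=9.00, Q3=18.00; dissipated=13.500
Op 2: CLOSE 2-3: Q_total=21.00, C_total=7.00, V=3.00; Q2=9.00, Q3=12.00; dissipated=10.500
Op 3: CLOSE 3-1: Q_total=21.00, C_total=6.00, V=3.50; Q3=14.00, Q1=7.00; dissipated=1.500
Op 4: CLOSE 3-2: Q_total=23.00, C_total=7.00, V=3.29; Q3=13.14, Q2=9.86; dissipated=0.214
Total dissipated: 25.714 μJ

Answer: 25.71 μJ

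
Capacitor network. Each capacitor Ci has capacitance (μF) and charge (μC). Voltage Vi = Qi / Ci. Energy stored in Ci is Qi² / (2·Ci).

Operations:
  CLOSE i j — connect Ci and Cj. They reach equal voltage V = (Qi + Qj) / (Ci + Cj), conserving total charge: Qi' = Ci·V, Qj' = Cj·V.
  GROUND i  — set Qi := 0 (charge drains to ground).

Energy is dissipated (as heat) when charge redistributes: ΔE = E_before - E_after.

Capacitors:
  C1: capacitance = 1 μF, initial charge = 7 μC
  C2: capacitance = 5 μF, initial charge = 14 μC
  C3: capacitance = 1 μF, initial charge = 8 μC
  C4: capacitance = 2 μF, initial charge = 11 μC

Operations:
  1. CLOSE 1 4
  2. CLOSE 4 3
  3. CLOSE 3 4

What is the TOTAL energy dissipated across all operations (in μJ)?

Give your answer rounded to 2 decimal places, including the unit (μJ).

Answer: 2.08 μJ

Derivation:
Initial: C1(1μF, Q=7μC, V=7.00V), C2(5μF, Q=14μC, V=2.80V), C3(1μF, Q=8μC, V=8.00V), C4(2μF, Q=11μC, V=5.50V)
Op 1: CLOSE 1-4: Q_total=18.00, C_total=3.00, V=6.00; Q1=6.00, Q4=12.00; dissipated=0.750
Op 2: CLOSE 4-3: Q_total=20.00, C_total=3.00, V=6.67; Q4=13.33, Q3=6.67; dissipated=1.333
Op 3: CLOSE 3-4: Q_total=20.00, C_total=3.00, V=6.67; Q3=6.67, Q4=13.33; dissipated=0.000
Total dissipated: 2.083 μJ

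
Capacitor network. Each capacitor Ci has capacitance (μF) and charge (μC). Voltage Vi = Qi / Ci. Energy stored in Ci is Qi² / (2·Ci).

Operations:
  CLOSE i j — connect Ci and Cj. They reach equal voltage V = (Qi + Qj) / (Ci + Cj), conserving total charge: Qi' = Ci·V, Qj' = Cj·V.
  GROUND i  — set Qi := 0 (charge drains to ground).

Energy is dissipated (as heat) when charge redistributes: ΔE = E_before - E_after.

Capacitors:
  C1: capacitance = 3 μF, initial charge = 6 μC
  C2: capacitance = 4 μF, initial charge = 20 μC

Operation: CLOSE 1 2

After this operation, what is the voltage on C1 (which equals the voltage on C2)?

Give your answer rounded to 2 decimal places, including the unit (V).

Initial: C1(3μF, Q=6μC, V=2.00V), C2(4μF, Q=20μC, V=5.00V)
Op 1: CLOSE 1-2: Q_total=26.00, C_total=7.00, V=3.71; Q1=11.14, Q2=14.86; dissipated=7.714

Answer: 3.71 V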